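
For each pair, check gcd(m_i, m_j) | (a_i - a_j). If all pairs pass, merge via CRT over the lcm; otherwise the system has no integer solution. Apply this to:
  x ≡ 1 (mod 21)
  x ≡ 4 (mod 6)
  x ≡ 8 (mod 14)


Moduli 21, 6, 14 are not pairwise coprime, so CRT works modulo lcm(m_i) when all pairwise compatibility conditions hold.
Pairwise compatibility: gcd(m_i, m_j) must divide a_i - a_j for every pair.
Merge one congruence at a time:
  Start: x ≡ 1 (mod 21).
  Combine with x ≡ 4 (mod 6): gcd(21, 6) = 3; 4 - 1 = 3, which IS divisible by 3, so compatible.
    Write x = 1 + 21·t and substitute into x ≡ 4 (mod 6): 21·t ≡ 4 − 1 = 3 (mod 6).
    Divide the congruence (and modulus) by g = 3: 7·t ≡ 1 (mod 2).
    Reduce coefficients mod 2: 1·t ≡ 1 (mod 2).
    So t ≡ 1 (mod 2).
    Then x = 1 + 21·1 = 22, valid modulo lcm(21, 6) = 42: x ≡ 22 (mod 42).
  Combine with x ≡ 8 (mod 14): gcd(42, 14) = 14; 8 - 22 = -14, which IS divisible by 14, so compatible.
    Write x = 22 + 42·t and substitute into x ≡ 8 (mod 14): 42·t ≡ 8 − 22 = -14 (mod 14).
    Divide the congruence (and modulus) by g = 14: 3·t ≡ -1 (mod 1).
    Modulo 1 every t works; take t = 0.
    Then x = 22 + 42·0 = 22, valid modulo lcm(42, 14) = 42: x ≡ 22 (mod 42).
Verify: 22 mod 21 = 1, 22 mod 6 = 4, 22 mod 14 = 8.

x ≡ 22 (mod 42).


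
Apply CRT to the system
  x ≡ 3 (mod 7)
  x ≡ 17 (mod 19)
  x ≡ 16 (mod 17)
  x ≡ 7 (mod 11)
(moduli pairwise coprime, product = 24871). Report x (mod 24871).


Product of moduli M = 7 · 19 · 17 · 11 = 24871.
Merge one congruence at a time:
  Start: x ≡ 3 (mod 7).
  Combine with x ≡ 17 (mod 19); new modulus lcm = 133.
    Write x = 3 + 7·t and substitute into x ≡ 17 (mod 19): 7·t ≡ 17 − 3 = 14 (mod 19).
    The inverse of 7 mod 19 is 11 (since 7·11 = 77 = 4·19 + 1), so t ≡ 11·14 = 154 ≡ 2 (mod 19).
    Then x = 3 + 7·2 = 17, valid modulo lcm(7, 19) = 133: x ≡ 17 (mod 133).
  Combine with x ≡ 16 (mod 17); new modulus lcm = 2261.
    Write x = 17 + 133·t and substitute into x ≡ 16 (mod 17): 133·t ≡ 16 − 17 = -1 (mod 17).
    Reduce coefficients mod 17: 14·t ≡ 16 (mod 17).
    The inverse of 14 mod 17 is 11 (since 14·11 = 154 = 9·17 + 1), so t ≡ 11·16 = 176 ≡ 6 (mod 17).
    Then x = 17 + 133·6 = 815, valid modulo lcm(133, 17) = 2261: x ≡ 815 (mod 2261).
  Combine with x ≡ 7 (mod 11); new modulus lcm = 24871.
    Write x = 815 + 2261·t and substitute into x ≡ 7 (mod 11): 2261·t ≡ 7 − 815 = -808 (mod 11).
    Reduce coefficients mod 11: 6·t ≡ 6 (mod 11).
    The inverse of 6 mod 11 is 2 (since 6·2 = 12 = 1·11 + 1), so t ≡ 2·6 = 12 ≡ 1 (mod 11).
    Then x = 815 + 2261·1 = 3076, valid modulo lcm(2261, 11) = 24871: x ≡ 3076 (mod 24871).
Verify against each original: 3076 mod 7 = 3, 3076 mod 19 = 17, 3076 mod 17 = 16, 3076 mod 11 = 7.

x ≡ 3076 (mod 24871).


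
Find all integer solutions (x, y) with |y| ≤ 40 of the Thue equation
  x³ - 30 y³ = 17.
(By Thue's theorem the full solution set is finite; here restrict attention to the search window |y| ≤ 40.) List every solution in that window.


The equation is x³ - 30y³ = 17. For fixed y, x³ = 30·y³ + 17, so a solution requires the RHS to be a perfect cube.
Strategy: iterate y from -40 to 40, compute RHS = 30·y³ + 17, and check whether it is a (positive or negative) perfect cube.
Check small values of y:
  y = 0: RHS = 17 is not a perfect cube.
  y = 1: RHS = 47 is not a perfect cube.
  y = -1: RHS = -13 is not a perfect cube.
  y = 2: RHS = 257 is not a perfect cube.
  y = -2: RHS = -223 is not a perfect cube.
  y = 3: RHS = 827 is not a perfect cube.
  y = -3: RHS = -793 is not a perfect cube.
Continuing the search up to |y| = 40 finds no solutions either.
No (x, y) in the scanned range satisfies the equation.

No integer solutions with |y| ≤ 40.


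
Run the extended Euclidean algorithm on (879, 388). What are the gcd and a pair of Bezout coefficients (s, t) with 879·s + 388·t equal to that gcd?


Euclidean algorithm on (879, 388) — divide until remainder is 0:
  879 = 2 · 388 + 103
  388 = 3 · 103 + 79
  103 = 1 · 79 + 24
  79 = 3 · 24 + 7
  24 = 3 · 7 + 3
  7 = 2 · 3 + 1
  3 = 3 · 1 + 0
gcd(879, 388) = 1.
Track Bezout coefficients alongside the remainders: start with r₀ = 879 = a·1 + b·0 (s = 1, t = 0) and r₁ = 388 = a·0 + b·1 (s = 0, t = 1); each new remainder r_{k+1} = r_{k-1} − q_k·r_k inherits s_{k+1} = s_{k-1} − q_k·s_k, t_{k+1} = t_{k-1} − q_k·t_k, so r_k = a·s_k + b·t_k at every step:
  q = 2: r = 103, s = 1 − 2·0 = 1, t = 0 − 2·1 = -2  (check: 879·1 + 388·(-2) = 103)
  q = 3: r = 79, s = 0 − 3·1 = -3, t = 1 − 3·(-2) = 7  (check: 879·(-3) + 388·7 = 79)
  q = 1: r = 24, s = 1 − 1·(-3) = 4, t = -2 − 1·7 = -9  (check: 879·4 + 388·(-9) = 24)
  q = 3: r = 7, s = -3 − 3·4 = -15, t = 7 − 3·(-9) = 34  (check: 879·(-15) + 388·34 = 7)
  q = 3: r = 3, s = 4 − 3·(-15) = 49, t = -9 − 3·34 = -111  (check: 879·49 + 388·(-111) = 3)
  q = 2: r = 1, s = -15 − 2·49 = -113, t = 34 − 2·(-111) = 256  (check: 879·(-113) + 388·256 = 1)
The row with r = 1 (the gcd) gives the Bezout coefficients s = -113, t = 256.
Result: 879 · (-113) + 388 · (256) = 1.

gcd(879, 388) = 1; s = -113, t = 256 (check: 879·(-113) + 388·256 = 1).


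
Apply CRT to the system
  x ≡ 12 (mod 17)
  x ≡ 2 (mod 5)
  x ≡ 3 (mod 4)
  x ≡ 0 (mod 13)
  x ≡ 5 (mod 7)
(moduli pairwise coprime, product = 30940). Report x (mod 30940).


Product of moduli M = 17 · 5 · 4 · 13 · 7 = 30940.
Merge one congruence at a time:
  Start: x ≡ 12 (mod 17).
  Combine with x ≡ 2 (mod 5); new modulus lcm = 85.
    Write x = 12 + 17·t and substitute into x ≡ 2 (mod 5): 17·t ≡ 2 − 12 = -10 (mod 5).
    Reduce coefficients mod 5: 2·t ≡ 0 (mod 5).
    The inverse of 2 mod 5 is 3 (since 2·3 = 6 = 1·5 + 1), so t ≡ 3·0 = 0 ≡ 0 (mod 5).
    Then x = 12 + 17·0 = 12, valid modulo lcm(17, 5) = 85: x ≡ 12 (mod 85).
  Combine with x ≡ 3 (mod 4); new modulus lcm = 340.
    Write x = 12 + 85·t and substitute into x ≡ 3 (mod 4): 85·t ≡ 3 − 12 = -9 (mod 4).
    Reduce coefficients mod 4: 1·t ≡ 3 (mod 4).
    So t ≡ 3 (mod 4).
    Then x = 12 + 85·3 = 267, valid modulo lcm(85, 4) = 340: x ≡ 267 (mod 340).
  Combine with x ≡ 0 (mod 13); new modulus lcm = 4420.
    Write x = 267 + 340·t and substitute into x ≡ 0 (mod 13): 340·t ≡ 0 − 267 = -267 (mod 13).
    Reduce coefficients mod 13: 2·t ≡ 6 (mod 13).
    The inverse of 2 mod 13 is 7 (since 2·7 = 14 = 1·13 + 1), so t ≡ 7·6 = 42 ≡ 3 (mod 13).
    Then x = 267 + 340·3 = 1287, valid modulo lcm(340, 13) = 4420: x ≡ 1287 (mod 4420).
  Combine with x ≡ 5 (mod 7); new modulus lcm = 30940.
    Write x = 1287 + 4420·t and substitute into x ≡ 5 (mod 7): 4420·t ≡ 5 − 1287 = -1282 (mod 7).
    Reduce coefficients mod 7: 3·t ≡ 6 (mod 7).
    The inverse of 3 mod 7 is 5 (since 3·5 = 15 = 2·7 + 1), so t ≡ 5·6 = 30 ≡ 2 (mod 7).
    Then x = 1287 + 4420·2 = 10127, valid modulo lcm(4420, 7) = 30940: x ≡ 10127 (mod 30940).
Verify against each original: 10127 mod 17 = 12, 10127 mod 5 = 2, 10127 mod 4 = 3, 10127 mod 13 = 0, 10127 mod 7 = 5.

x ≡ 10127 (mod 30940).


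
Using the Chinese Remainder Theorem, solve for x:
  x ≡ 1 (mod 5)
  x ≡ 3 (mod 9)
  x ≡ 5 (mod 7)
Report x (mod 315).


Moduli 5, 9, 7 are pairwise coprime; by CRT there is a unique solution modulo M = 5 · 9 · 7 = 315.
Solve pairwise, accumulating the modulus:
  Start with x ≡ 1 (mod 5).
  Combine with x ≡ 3 (mod 9): since gcd(5, 9) = 1, we get a unique residue mod 45.
    Write x = 1 + 5·t and substitute into x ≡ 3 (mod 9): 5·t ≡ 3 − 1 = 2 (mod 9).
    The inverse of 5 mod 9 is 2 (since 5·2 = 10 = 1·9 + 1), so t ≡ 2·2 = 4 ≡ 4 (mod 9).
    Then x = 1 + 5·4 = 21, valid modulo lcm(5, 9) = 45: x ≡ 21 (mod 45).
  Combine with x ≡ 5 (mod 7): since gcd(45, 7) = 1, we get a unique residue mod 315.
    Write x = 21 + 45·t and substitute into x ≡ 5 (mod 7): 45·t ≡ 5 − 21 = -16 (mod 7).
    Reduce coefficients mod 7: 3·t ≡ 5 (mod 7).
    The inverse of 3 mod 7 is 5 (since 3·5 = 15 = 2·7 + 1), so t ≡ 5·5 = 25 ≡ 4 (mod 7).
    Then x = 21 + 45·4 = 201, valid modulo lcm(45, 7) = 315: x ≡ 201 (mod 315).
Verify: 201 mod 5 = 1 ✓, 201 mod 9 = 3 ✓, 201 mod 7 = 5 ✓.

x ≡ 201 (mod 315).


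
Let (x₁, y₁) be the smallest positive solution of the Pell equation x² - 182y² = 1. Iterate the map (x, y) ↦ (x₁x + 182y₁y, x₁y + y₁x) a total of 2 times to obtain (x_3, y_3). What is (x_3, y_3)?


Step 1: Find the fundamental solution (x₁, y₁) of x² - 182y² = 1.
  Expand √182 as a continued fraction. a₀ = ⌊√182⌋ = 13; iterate m_{k+1} = d_k·a_k − m_k, d_{k+1} = (182 − m_{k+1}²)/d_k, a_{k+1} = ⌊(a₀ + m_{k+1})/d_{k+1}⌋ (starting m₀ = 0, d₀ = 1), with convergents p_k = a_k·p_{k-1} + p_{k-2}, q_k = a_k·q_{k-1} + q_{k-2} (p₋₁ = 1, q₋₁ = 0):
  k = 0: a₀ = 13; p₀/q₀ = 13/1; p₀² − 182·q₀² = 169 − 182 = -13.
  k = 1: m = 13, d = 13, a = ⌊(13 + 13)/13⌋ = 2; p/q = (2·13 + 1)/(2·1 + 0) = 27/2; p² − 182·q² = 729 − 728 = 1.
  The first convergent with p² − 182·q² = 1 gives the fundamental solution (x₁, y₁) = (27, 2).
Step 2: Apply the recurrence (x_{n+1}, y_{n+1}) = (x₁x_n + 182y₁y_n, x₁y_n + y₁x_n) repeatedly.
  From (x_1, y_1) = (27, 2): x_2 = 27·27 + 182·2·2 = 1457; y_2 = 27·2 + 2·27 = 108.
  From (x_2, y_2) = (1457, 108): x_3 = 27·1457 + 182·2·108 = 78651; y_3 = 27·108 + 2·1457 = 5830.
Step 3: Verify x_3² - 182·y_3² = 6185979801 - 6185979800 = 1 (should be 1). ✓

(x_1, y_1) = (27, 2); (x_3, y_3) = (78651, 5830).


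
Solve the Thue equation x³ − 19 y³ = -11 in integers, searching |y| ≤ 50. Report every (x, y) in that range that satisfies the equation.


The equation is x³ - 19y³ = -11. For fixed y, x³ = 19·y³ − 11, so a solution requires the RHS to be a perfect cube.
Strategy: iterate y from -50 to 50, compute RHS = 19·y³ − 11, and check whether it is a (positive or negative) perfect cube.
Check small values of y:
  y = 0: RHS = -11 is not a perfect cube.
  y = 1: RHS = 8 = (2)³ ⇒ x = 2 works.
  y = -1: RHS = -30 is not a perfect cube.
  y = 2: RHS = 141 is not a perfect cube.
  y = -2: RHS = -163 is not a perfect cube.
  y = 3: RHS = 502 is not a perfect cube.
  y = -3: RHS = -524 is not a perfect cube.
Continuing the search up to |y| = 50 finds no further solutions beyond those listed.
Collected solutions: (2, 1).

Solutions (with |y| ≤ 50): (2, 1).


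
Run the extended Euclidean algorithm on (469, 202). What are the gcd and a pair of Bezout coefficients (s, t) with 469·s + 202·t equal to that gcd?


Euclidean algorithm on (469, 202) — divide until remainder is 0:
  469 = 2 · 202 + 65
  202 = 3 · 65 + 7
  65 = 9 · 7 + 2
  7 = 3 · 2 + 1
  2 = 2 · 1 + 0
gcd(469, 202) = 1.
Track Bezout coefficients alongside the remainders: start with r₀ = 469 = a·1 + b·0 (s = 1, t = 0) and r₁ = 202 = a·0 + b·1 (s = 0, t = 1); each new remainder r_{k+1} = r_{k-1} − q_k·r_k inherits s_{k+1} = s_{k-1} − q_k·s_k, t_{k+1} = t_{k-1} − q_k·t_k, so r_k = a·s_k + b·t_k at every step:
  q = 2: r = 65, s = 1 − 2·0 = 1, t = 0 − 2·1 = -2  (check: 469·1 + 202·(-2) = 65)
  q = 3: r = 7, s = 0 − 3·1 = -3, t = 1 − 3·(-2) = 7  (check: 469·(-3) + 202·7 = 7)
  q = 9: r = 2, s = 1 − 9·(-3) = 28, t = -2 − 9·7 = -65  (check: 469·28 + 202·(-65) = 2)
  q = 3: r = 1, s = -3 − 3·28 = -87, t = 7 − 3·(-65) = 202  (check: 469·(-87) + 202·202 = 1)
The row with r = 1 (the gcd) gives the Bezout coefficients s = -87, t = 202.
Result: 469 · (-87) + 202 · (202) = 1.

gcd(469, 202) = 1; s = -87, t = 202 (check: 469·(-87) + 202·202 = 1).


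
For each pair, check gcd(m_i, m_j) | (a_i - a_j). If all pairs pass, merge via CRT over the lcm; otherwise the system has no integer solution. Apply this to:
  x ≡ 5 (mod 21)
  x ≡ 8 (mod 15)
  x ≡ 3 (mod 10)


Moduli 21, 15, 10 are not pairwise coprime, so CRT works modulo lcm(m_i) when all pairwise compatibility conditions hold.
Pairwise compatibility: gcd(m_i, m_j) must divide a_i - a_j for every pair.
Merge one congruence at a time:
  Start: x ≡ 5 (mod 21).
  Combine with x ≡ 8 (mod 15): gcd(21, 15) = 3; 8 - 5 = 3, which IS divisible by 3, so compatible.
    Write x = 5 + 21·t and substitute into x ≡ 8 (mod 15): 21·t ≡ 8 − 5 = 3 (mod 15).
    Divide the congruence (and modulus) by g = 3: 7·t ≡ 1 (mod 5).
    Reduce coefficients mod 5: 2·t ≡ 1 (mod 5).
    The inverse of 2 mod 5 is 3 (since 2·3 = 6 = 1·5 + 1), so t ≡ 3·1 = 3 ≡ 3 (mod 5).
    Then x = 5 + 21·3 = 68, valid modulo lcm(21, 15) = 105: x ≡ 68 (mod 105).
  Combine with x ≡ 3 (mod 10): gcd(105, 10) = 5; 3 - 68 = -65, which IS divisible by 5, so compatible.
    Write x = 68 + 105·t and substitute into x ≡ 3 (mod 10): 105·t ≡ 3 − 68 = -65 (mod 10).
    Divide the congruence (and modulus) by g = 5: 21·t ≡ -13 (mod 2).
    Reduce coefficients mod 2: 1·t ≡ 1 (mod 2).
    So t ≡ 1 (mod 2).
    Then x = 68 + 105·1 = 173, valid modulo lcm(105, 10) = 210: x ≡ 173 (mod 210).
Verify: 173 mod 21 = 5, 173 mod 15 = 8, 173 mod 10 = 3.

x ≡ 173 (mod 210).


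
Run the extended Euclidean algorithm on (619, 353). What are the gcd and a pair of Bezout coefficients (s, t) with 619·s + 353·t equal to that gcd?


Euclidean algorithm on (619, 353) — divide until remainder is 0:
  619 = 1 · 353 + 266
  353 = 1 · 266 + 87
  266 = 3 · 87 + 5
  87 = 17 · 5 + 2
  5 = 2 · 2 + 1
  2 = 2 · 1 + 0
gcd(619, 353) = 1.
Track Bezout coefficients alongside the remainders: start with r₀ = 619 = a·1 + b·0 (s = 1, t = 0) and r₁ = 353 = a·0 + b·1 (s = 0, t = 1); each new remainder r_{k+1} = r_{k-1} − q_k·r_k inherits s_{k+1} = s_{k-1} − q_k·s_k, t_{k+1} = t_{k-1} − q_k·t_k, so r_k = a·s_k + b·t_k at every step:
  q = 1: r = 266, s = 1 − 1·0 = 1, t = 0 − 1·1 = -1  (check: 619·1 + 353·(-1) = 266)
  q = 1: r = 87, s = 0 − 1·1 = -1, t = 1 − 1·(-1) = 2  (check: 619·(-1) + 353·2 = 87)
  q = 3: r = 5, s = 1 − 3·(-1) = 4, t = -1 − 3·2 = -7  (check: 619·4 + 353·(-7) = 5)
  q = 17: r = 2, s = -1 − 17·4 = -69, t = 2 − 17·(-7) = 121  (check: 619·(-69) + 353·121 = 2)
  q = 2: r = 1, s = 4 − 2·(-69) = 142, t = -7 − 2·121 = -249  (check: 619·142 + 353·(-249) = 1)
The row with r = 1 (the gcd) gives the Bezout coefficients s = 142, t = -249.
Result: 619 · (142) + 353 · (-249) = 1.

gcd(619, 353) = 1; s = 142, t = -249 (check: 619·142 + 353·(-249) = 1).


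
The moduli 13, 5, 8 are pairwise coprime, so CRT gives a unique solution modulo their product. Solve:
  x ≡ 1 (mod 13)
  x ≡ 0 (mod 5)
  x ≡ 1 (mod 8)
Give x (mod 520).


Moduli 13, 5, 8 are pairwise coprime; by CRT there is a unique solution modulo M = 13 · 5 · 8 = 520.
Solve pairwise, accumulating the modulus:
  Start with x ≡ 1 (mod 13).
  Combine with x ≡ 0 (mod 5): since gcd(13, 5) = 1, we get a unique residue mod 65.
    Write x = 1 + 13·t and substitute into x ≡ 0 (mod 5): 13·t ≡ 0 − 1 = -1 (mod 5).
    Reduce coefficients mod 5: 3·t ≡ 4 (mod 5).
    The inverse of 3 mod 5 is 2 (since 3·2 = 6 = 1·5 + 1), so t ≡ 2·4 = 8 ≡ 3 (mod 5).
    Then x = 1 + 13·3 = 40, valid modulo lcm(13, 5) = 65: x ≡ 40 (mod 65).
  Combine with x ≡ 1 (mod 8): since gcd(65, 8) = 1, we get a unique residue mod 520.
    Write x = 40 + 65·t and substitute into x ≡ 1 (mod 8): 65·t ≡ 1 − 40 = -39 (mod 8).
    Reduce coefficients mod 8: 1·t ≡ 1 (mod 8).
    So t ≡ 1 (mod 8).
    Then x = 40 + 65·1 = 105, valid modulo lcm(65, 8) = 520: x ≡ 105 (mod 520).
Verify: 105 mod 13 = 1 ✓, 105 mod 5 = 0 ✓, 105 mod 8 = 1 ✓.

x ≡ 105 (mod 520).


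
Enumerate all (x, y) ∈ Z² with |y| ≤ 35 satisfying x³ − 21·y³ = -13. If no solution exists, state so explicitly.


The equation is x³ - 21y³ = -13. For fixed y, x³ = 21·y³ − 13, so a solution requires the RHS to be a perfect cube.
Strategy: iterate y from -35 to 35, compute RHS = 21·y³ − 13, and check whether it is a (positive or negative) perfect cube.
Check small values of y:
  y = 0: RHS = -13 is not a perfect cube.
  y = 1: RHS = 8 = (2)³ ⇒ x = 2 works.
  y = -1: RHS = -34 is not a perfect cube.
  y = 2: RHS = 155 is not a perfect cube.
  y = -2: RHS = -181 is not a perfect cube.
  y = 3: RHS = 554 is not a perfect cube.
  y = -3: RHS = -580 is not a perfect cube.
Continuing, at y = 4: RHS = 1331 = (11)³ ⇒ x = 11 works.
Searching the remaining y in |y| ≤ 35 finds no further solutions.
Collected solutions: (2, 1), (11, 4).

Solutions (with |y| ≤ 35): (2, 1), (11, 4).


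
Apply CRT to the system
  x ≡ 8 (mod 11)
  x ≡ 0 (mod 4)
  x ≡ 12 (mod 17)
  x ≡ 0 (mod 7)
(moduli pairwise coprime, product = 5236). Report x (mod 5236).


Product of moduli M = 11 · 4 · 17 · 7 = 5236.
Merge one congruence at a time:
  Start: x ≡ 8 (mod 11).
  Combine with x ≡ 0 (mod 4); new modulus lcm = 44.
    Write x = 8 + 11·t and substitute into x ≡ 0 (mod 4): 11·t ≡ 0 − 8 = -8 (mod 4).
    Reduce coefficients mod 4: 3·t ≡ 0 (mod 4).
    The inverse of 3 mod 4 is 3 (since 3·3 = 9 = 2·4 + 1), so t ≡ 3·0 = 0 ≡ 0 (mod 4).
    Then x = 8 + 11·0 = 8, valid modulo lcm(11, 4) = 44: x ≡ 8 (mod 44).
  Combine with x ≡ 12 (mod 17); new modulus lcm = 748.
    Write x = 8 + 44·t and substitute into x ≡ 12 (mod 17): 44·t ≡ 12 − 8 = 4 (mod 17).
    Reduce coefficients mod 17: 10·t ≡ 4 (mod 17).
    The inverse of 10 mod 17 is 12 (since 10·12 = 120 = 7·17 + 1), so t ≡ 12·4 = 48 ≡ 14 (mod 17).
    Then x = 8 + 44·14 = 624, valid modulo lcm(44, 17) = 748: x ≡ 624 (mod 748).
  Combine with x ≡ 0 (mod 7); new modulus lcm = 5236.
    Write x = 624 + 748·t and substitute into x ≡ 0 (mod 7): 748·t ≡ 0 − 624 = -624 (mod 7).
    Reduce coefficients mod 7: 6·t ≡ 6 (mod 7).
    The inverse of 6 mod 7 is 6 (since 6·6 = 36 = 5·7 + 1), so t ≡ 6·6 = 36 ≡ 1 (mod 7).
    Then x = 624 + 748·1 = 1372, valid modulo lcm(748, 7) = 5236: x ≡ 1372 (mod 5236).
Verify against each original: 1372 mod 11 = 8, 1372 mod 4 = 0, 1372 mod 17 = 12, 1372 mod 7 = 0.

x ≡ 1372 (mod 5236).


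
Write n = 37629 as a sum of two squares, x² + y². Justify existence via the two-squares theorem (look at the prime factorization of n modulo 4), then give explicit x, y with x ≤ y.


Step 1: Factor n = 37629 = 3^2 · 37 · 113.
Step 2: Check the mod-4 condition on each prime factor: 3 ≡ 3 (mod 4), exponent 2 (must be even); 37 ≡ 1 (mod 4), exponent 1; 113 ≡ 1 (mod 4), exponent 1.
All primes ≡ 3 (mod 4) appear to even exponent (or don't appear), so by the two-squares theorem n IS expressible as a sum of two squares.
Step 3: Build a representation. Group n = k² · m with k = 3 and m = 37 · 113 = 4181 (a product of primes ≡ 1 (mod 4)); a representation of m scales to one of n via (k·x)² + (k·y)² = k²(x² + y²). Each prime p ≡ 1 (mod 4) is itself a sum of two squares; find a² by testing p − a² for a perfect square:
  37: 37 − 1² = 36 = 6² ⇒ 37 = 1² + 6².
  113: 113 − 1² = 112, 113 − 2² = 109, 113 − 3² = 104, 113 − 4² = 97, 113 − 5² = 88, 113 − 6² = 77, 113 − 7² = 64 = 8² ⇒ 113 = 7² + 8².
  Combine using the Brahmagupta–Fibonacci identity (a² + b²)(c² + d²) = (ac − bd)² + (ad + bc)² = (ac + bd)² + (ad − bc)²:
  37 · 113 = 4181: from (1² + 6²)(7² + 8²), take (1·7 − 6·8, 1·8 + 6·7) = (7 − 48, 8 + 42) = (-41, 50); dropping signs (only squares matter) gives (41, 50); check 41² + 50² = 1681 + 2500 = 4181 ✓.
  Scale by k = 3: (3·41, 3·50) = (123, 150).
Step 4: Order so x ≤ y and verify: 123² + 150² = 15129 + 22500 = 37629 = n. ✓

n = 37629 = 123² + 150² (one valid representation with x ≤ y).


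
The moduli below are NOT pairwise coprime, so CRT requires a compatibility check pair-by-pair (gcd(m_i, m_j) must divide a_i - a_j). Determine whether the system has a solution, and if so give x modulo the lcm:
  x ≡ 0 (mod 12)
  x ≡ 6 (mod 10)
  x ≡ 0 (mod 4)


Moduli 12, 10, 4 are not pairwise coprime, so CRT works modulo lcm(m_i) when all pairwise compatibility conditions hold.
Pairwise compatibility: gcd(m_i, m_j) must divide a_i - a_j for every pair.
Merge one congruence at a time:
  Start: x ≡ 0 (mod 12).
  Combine with x ≡ 6 (mod 10): gcd(12, 10) = 2; 6 - 0 = 6, which IS divisible by 2, so compatible.
    Write x = 0 + 12·t and substitute into x ≡ 6 (mod 10): 12·t ≡ 6 − 0 = 6 (mod 10).
    Divide the congruence (and modulus) by g = 2: 6·t ≡ 3 (mod 5).
    Reduce coefficients mod 5: 1·t ≡ 3 (mod 5).
    So t ≡ 3 (mod 5).
    Then x = 0 + 12·3 = 36, valid modulo lcm(12, 10) = 60: x ≡ 36 (mod 60).
  Combine with x ≡ 0 (mod 4): gcd(60, 4) = 4; 0 - 36 = -36, which IS divisible by 4, so compatible.
    Write x = 36 + 60·t and substitute into x ≡ 0 (mod 4): 60·t ≡ 0 − 36 = -36 (mod 4).
    Divide the congruence (and modulus) by g = 4: 15·t ≡ -9 (mod 1).
    Modulo 1 every t works; take t = 0.
    Then x = 36 + 60·0 = 36, valid modulo lcm(60, 4) = 60: x ≡ 36 (mod 60).
Verify: 36 mod 12 = 0, 36 mod 10 = 6, 36 mod 4 = 0.

x ≡ 36 (mod 60).


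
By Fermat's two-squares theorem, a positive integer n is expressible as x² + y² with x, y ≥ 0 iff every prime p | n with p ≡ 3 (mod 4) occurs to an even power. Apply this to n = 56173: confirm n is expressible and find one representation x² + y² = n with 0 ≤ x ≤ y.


Step 1: Factor n = 56173 = 13 · 29 · 149.
Step 2: Check the mod-4 condition on each prime factor: 13 ≡ 1 (mod 4), exponent 1; 29 ≡ 1 (mod 4), exponent 1; 149 ≡ 1 (mod 4), exponent 1.
All primes ≡ 3 (mod 4) appear to even exponent (or don't appear), so by the two-squares theorem n IS expressible as a sum of two squares.
Step 3: Build a representation. Here n = 13 · 29 · 149 is a product of primes ≡ 1 (mod 4). Each prime p ≡ 1 (mod 4) is itself a sum of two squares; find a² by testing p − a² for a perfect square:
  13: 13 − 1² = 12, 13 − 2² = 9 = 3² ⇒ 13 = 2² + 3².
  29: 29 − 1² = 28, 29 − 2² = 25 = 5² ⇒ 29 = 2² + 5².
  149: 149 − 1² = 148, 149 − 2² = 145, 149 − 3² = 140, 149 − 4² = 133, 149 − 5² = 124, 149 − 6² = 113, 149 − 7² = 100 = 10² ⇒ 149 = 7² + 10².
  Combine using the Brahmagupta–Fibonacci identity (a² + b²)(c² + d²) = (ac − bd)² + (ad + bc)² = (ac + bd)² + (ad − bc)²:
  13 · 29 = 377: from (2² + 3²)(2² + 5²), take (2·2 − 3·5, 2·5 + 3·2) = (4 − 15, 10 + 6) = (-11, 16); dropping signs (only squares matter) gives (11, 16); check 11² + 16² = 121 + 256 = 377 ✓.
  377 · 149 = 56173: from (11² + 16²)(7² + 10²), take (11·7 − 16·10, 11·10 + 16·7) = (77 − 160, 110 + 112) = (-83, 222); dropping signs (only squares matter) gives (83, 222); check 83² + 222² = 6889 + 49284 = 56173 ✓.
Step 4: Order so x ≤ y and verify: 83² + 222² = 6889 + 49284 = 56173 = n. ✓

n = 56173 = 83² + 222² (one valid representation with x ≤ y).


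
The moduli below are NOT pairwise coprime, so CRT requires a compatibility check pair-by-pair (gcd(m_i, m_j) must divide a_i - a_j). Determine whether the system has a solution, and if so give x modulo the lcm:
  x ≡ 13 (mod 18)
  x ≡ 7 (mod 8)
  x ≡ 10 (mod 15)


Moduli 18, 8, 15 are not pairwise coprime, so CRT works modulo lcm(m_i) when all pairwise compatibility conditions hold.
Pairwise compatibility: gcd(m_i, m_j) must divide a_i - a_j for every pair.
Merge one congruence at a time:
  Start: x ≡ 13 (mod 18).
  Combine with x ≡ 7 (mod 8): gcd(18, 8) = 2; 7 - 13 = -6, which IS divisible by 2, so compatible.
    Write x = 13 + 18·t and substitute into x ≡ 7 (mod 8): 18·t ≡ 7 − 13 = -6 (mod 8).
    Divide the congruence (and modulus) by g = 2: 9·t ≡ -3 (mod 4).
    Reduce coefficients mod 4: 1·t ≡ 1 (mod 4).
    So t ≡ 1 (mod 4).
    Then x = 13 + 18·1 = 31, valid modulo lcm(18, 8) = 72: x ≡ 31 (mod 72).
  Combine with x ≡ 10 (mod 15): gcd(72, 15) = 3; 10 - 31 = -21, which IS divisible by 3, so compatible.
    Write x = 31 + 72·t and substitute into x ≡ 10 (mod 15): 72·t ≡ 10 − 31 = -21 (mod 15).
    Divide the congruence (and modulus) by g = 3: 24·t ≡ -7 (mod 5).
    Reduce coefficients mod 5: 4·t ≡ 3 (mod 5).
    The inverse of 4 mod 5 is 4 (since 4·4 = 16 = 3·5 + 1), so t ≡ 4·3 = 12 ≡ 2 (mod 5).
    Then x = 31 + 72·2 = 175, valid modulo lcm(72, 15) = 360: x ≡ 175 (mod 360).
Verify: 175 mod 18 = 13, 175 mod 8 = 7, 175 mod 15 = 10.

x ≡ 175 (mod 360).


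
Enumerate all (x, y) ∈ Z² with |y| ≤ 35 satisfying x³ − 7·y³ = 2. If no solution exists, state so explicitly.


The equation is x³ - 7y³ = 2. For fixed y, x³ = 7·y³ + 2, so a solution requires the RHS to be a perfect cube.
Strategy: iterate y from -35 to 35, compute RHS = 7·y³ + 2, and check whether it is a (positive or negative) perfect cube.
Check small values of y:
  y = 0: RHS = 2 is not a perfect cube.
  y = 1: RHS = 9 is not a perfect cube.
  y = -1: RHS = -5 is not a perfect cube.
  y = 2: RHS = 58 is not a perfect cube.
  y = -2: RHS = -54 is not a perfect cube.
  y = 3: RHS = 191 is not a perfect cube.
  y = -3: RHS = -187 is not a perfect cube.
Continuing the search up to |y| = 35 finds no solutions either.
No (x, y) in the scanned range satisfies the equation.

No integer solutions with |y| ≤ 35.


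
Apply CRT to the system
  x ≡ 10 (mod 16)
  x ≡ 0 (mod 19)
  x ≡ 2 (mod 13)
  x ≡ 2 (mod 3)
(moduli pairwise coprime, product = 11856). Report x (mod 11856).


Product of moduli M = 16 · 19 · 13 · 3 = 11856.
Merge one congruence at a time:
  Start: x ≡ 10 (mod 16).
  Combine with x ≡ 0 (mod 19); new modulus lcm = 304.
    Write x = 10 + 16·t and substitute into x ≡ 0 (mod 19): 16·t ≡ 0 − 10 = -10 (mod 19).
    Reduce coefficients mod 19: 16·t ≡ 9 (mod 19).
    The inverse of 16 mod 19 is 6 (since 16·6 = 96 = 5·19 + 1), so t ≡ 6·9 = 54 ≡ 16 (mod 19).
    Then x = 10 + 16·16 = 266, valid modulo lcm(16, 19) = 304: x ≡ 266 (mod 304).
  Combine with x ≡ 2 (mod 13); new modulus lcm = 3952.
    Write x = 266 + 304·t and substitute into x ≡ 2 (mod 13): 304·t ≡ 2 − 266 = -264 (mod 13).
    Reduce coefficients mod 13: 5·t ≡ 9 (mod 13).
    The inverse of 5 mod 13 is 8 (since 5·8 = 40 = 3·13 + 1), so t ≡ 8·9 = 72 ≡ 7 (mod 13).
    Then x = 266 + 304·7 = 2394, valid modulo lcm(304, 13) = 3952: x ≡ 2394 (mod 3952).
  Combine with x ≡ 2 (mod 3); new modulus lcm = 11856.
    Write x = 2394 + 3952·t and substitute into x ≡ 2 (mod 3): 3952·t ≡ 2 − 2394 = -2392 (mod 3).
    Reduce coefficients mod 3: 1·t ≡ 2 (mod 3).
    So t ≡ 2 (mod 3).
    Then x = 2394 + 3952·2 = 10298, valid modulo lcm(3952, 3) = 11856: x ≡ 10298 (mod 11856).
Verify against each original: 10298 mod 16 = 10, 10298 mod 19 = 0, 10298 mod 13 = 2, 10298 mod 3 = 2.

x ≡ 10298 (mod 11856).


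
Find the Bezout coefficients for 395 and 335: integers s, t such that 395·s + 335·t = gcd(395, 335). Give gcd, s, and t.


Euclidean algorithm on (395, 335) — divide until remainder is 0:
  395 = 1 · 335 + 60
  335 = 5 · 60 + 35
  60 = 1 · 35 + 25
  35 = 1 · 25 + 10
  25 = 2 · 10 + 5
  10 = 2 · 5 + 0
gcd(395, 335) = 5.
Track Bezout coefficients alongside the remainders: start with r₀ = 395 = a·1 + b·0 (s = 1, t = 0) and r₁ = 335 = a·0 + b·1 (s = 0, t = 1); each new remainder r_{k+1} = r_{k-1} − q_k·r_k inherits s_{k+1} = s_{k-1} − q_k·s_k, t_{k+1} = t_{k-1} − q_k·t_k, so r_k = a·s_k + b·t_k at every step:
  q = 1: r = 60, s = 1 − 1·0 = 1, t = 0 − 1·1 = -1  (check: 395·1 + 335·(-1) = 60)
  q = 5: r = 35, s = 0 − 5·1 = -5, t = 1 − 5·(-1) = 6  (check: 395·(-5) + 335·6 = 35)
  q = 1: r = 25, s = 1 − 1·(-5) = 6, t = -1 − 1·6 = -7  (check: 395·6 + 335·(-7) = 25)
  q = 1: r = 10, s = -5 − 1·6 = -11, t = 6 − 1·(-7) = 13  (check: 395·(-11) + 335·13 = 10)
  q = 2: r = 5, s = 6 − 2·(-11) = 28, t = -7 − 2·13 = -33  (check: 395·28 + 335·(-33) = 5)
The row with r = 5 (the gcd) gives the Bezout coefficients s = 28, t = -33.
Result: 395 · (28) + 335 · (-33) = 5.

gcd(395, 335) = 5; s = 28, t = -33 (check: 395·28 + 335·(-33) = 5).


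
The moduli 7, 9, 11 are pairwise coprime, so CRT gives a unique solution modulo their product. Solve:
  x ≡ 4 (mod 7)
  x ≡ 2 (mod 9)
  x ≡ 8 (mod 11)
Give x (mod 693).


Moduli 7, 9, 11 are pairwise coprime; by CRT there is a unique solution modulo M = 7 · 9 · 11 = 693.
Solve pairwise, accumulating the modulus:
  Start with x ≡ 4 (mod 7).
  Combine with x ≡ 2 (mod 9): since gcd(7, 9) = 1, we get a unique residue mod 63.
    Write x = 4 + 7·t and substitute into x ≡ 2 (mod 9): 7·t ≡ 2 − 4 = -2 (mod 9).
    Reduce coefficients mod 9: 7·t ≡ 7 (mod 9).
    The inverse of 7 mod 9 is 4 (since 7·4 = 28 = 3·9 + 1), so t ≡ 4·7 = 28 ≡ 1 (mod 9).
    Then x = 4 + 7·1 = 11, valid modulo lcm(7, 9) = 63: x ≡ 11 (mod 63).
  Combine with x ≡ 8 (mod 11): since gcd(63, 11) = 1, we get a unique residue mod 693.
    Write x = 11 + 63·t and substitute into x ≡ 8 (mod 11): 63·t ≡ 8 − 11 = -3 (mod 11).
    Reduce coefficients mod 11: 8·t ≡ 8 (mod 11).
    The inverse of 8 mod 11 is 7 (since 8·7 = 56 = 5·11 + 1), so t ≡ 7·8 = 56 ≡ 1 (mod 11).
    Then x = 11 + 63·1 = 74, valid modulo lcm(63, 11) = 693: x ≡ 74 (mod 693).
Verify: 74 mod 7 = 4 ✓, 74 mod 9 = 2 ✓, 74 mod 11 = 8 ✓.

x ≡ 74 (mod 693).


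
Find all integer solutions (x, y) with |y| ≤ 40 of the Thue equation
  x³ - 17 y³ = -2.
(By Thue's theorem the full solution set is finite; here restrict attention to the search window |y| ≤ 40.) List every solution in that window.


The equation is x³ - 17y³ = -2. For fixed y, x³ = 17·y³ − 2, so a solution requires the RHS to be a perfect cube.
Strategy: iterate y from -40 to 40, compute RHS = 17·y³ − 2, and check whether it is a (positive or negative) perfect cube.
Check small values of y:
  y = 0: RHS = -2 is not a perfect cube.
  y = 1: RHS = 15 is not a perfect cube.
  y = -1: RHS = -19 is not a perfect cube.
  y = 2: RHS = 134 is not a perfect cube.
  y = -2: RHS = -138 is not a perfect cube.
  y = 3: RHS = 457 is not a perfect cube.
  y = -3: RHS = -461 is not a perfect cube.
Continuing the search up to |y| = 40 finds no solutions either.
No (x, y) in the scanned range satisfies the equation.

No integer solutions with |y| ≤ 40.


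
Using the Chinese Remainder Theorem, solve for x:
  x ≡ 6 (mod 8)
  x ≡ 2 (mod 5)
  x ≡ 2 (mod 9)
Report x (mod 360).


Moduli 8, 5, 9 are pairwise coprime; by CRT there is a unique solution modulo M = 8 · 5 · 9 = 360.
Solve pairwise, accumulating the modulus:
  Start with x ≡ 6 (mod 8).
  Combine with x ≡ 2 (mod 5): since gcd(8, 5) = 1, we get a unique residue mod 40.
    Write x = 6 + 8·t and substitute into x ≡ 2 (mod 5): 8·t ≡ 2 − 6 = -4 (mod 5).
    Reduce coefficients mod 5: 3·t ≡ 1 (mod 5).
    The inverse of 3 mod 5 is 2 (since 3·2 = 6 = 1·5 + 1), so t ≡ 2·1 = 2 ≡ 2 (mod 5).
    Then x = 6 + 8·2 = 22, valid modulo lcm(8, 5) = 40: x ≡ 22 (mod 40).
  Combine with x ≡ 2 (mod 9): since gcd(40, 9) = 1, we get a unique residue mod 360.
    Write x = 22 + 40·t and substitute into x ≡ 2 (mod 9): 40·t ≡ 2 − 22 = -20 (mod 9).
    Reduce coefficients mod 9: 4·t ≡ 7 (mod 9).
    The inverse of 4 mod 9 is 7 (since 4·7 = 28 = 3·9 + 1), so t ≡ 7·7 = 49 ≡ 4 (mod 9).
    Then x = 22 + 40·4 = 182, valid modulo lcm(40, 9) = 360: x ≡ 182 (mod 360).
Verify: 182 mod 8 = 6 ✓, 182 mod 5 = 2 ✓, 182 mod 9 = 2 ✓.

x ≡ 182 (mod 360).


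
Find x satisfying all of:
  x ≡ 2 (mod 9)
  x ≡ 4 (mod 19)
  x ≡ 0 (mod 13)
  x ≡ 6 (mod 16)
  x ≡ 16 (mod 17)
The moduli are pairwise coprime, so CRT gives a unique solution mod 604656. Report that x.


Product of moduli M = 9 · 19 · 13 · 16 · 17 = 604656.
Merge one congruence at a time:
  Start: x ≡ 2 (mod 9).
  Combine with x ≡ 4 (mod 19); new modulus lcm = 171.
    Write x = 2 + 9·t and substitute into x ≡ 4 (mod 19): 9·t ≡ 4 − 2 = 2 (mod 19).
    The inverse of 9 mod 19 is 17 (since 9·17 = 153 = 8·19 + 1), so t ≡ 17·2 = 34 ≡ 15 (mod 19).
    Then x = 2 + 9·15 = 137, valid modulo lcm(9, 19) = 171: x ≡ 137 (mod 171).
  Combine with x ≡ 0 (mod 13); new modulus lcm = 2223.
    Write x = 137 + 171·t and substitute into x ≡ 0 (mod 13): 171·t ≡ 0 − 137 = -137 (mod 13).
    Reduce coefficients mod 13: 2·t ≡ 6 (mod 13).
    The inverse of 2 mod 13 is 7 (since 2·7 = 14 = 1·13 + 1), so t ≡ 7·6 = 42 ≡ 3 (mod 13).
    Then x = 137 + 171·3 = 650, valid modulo lcm(171, 13) = 2223: x ≡ 650 (mod 2223).
  Combine with x ≡ 6 (mod 16); new modulus lcm = 35568.
    Write x = 650 + 2223·t and substitute into x ≡ 6 (mod 16): 2223·t ≡ 6 − 650 = -644 (mod 16).
    Reduce coefficients mod 16: 15·t ≡ 12 (mod 16).
    The inverse of 15 mod 16 is 15 (since 15·15 = 225 = 14·16 + 1), so t ≡ 15·12 = 180 ≡ 4 (mod 16).
    Then x = 650 + 2223·4 = 9542, valid modulo lcm(2223, 16) = 35568: x ≡ 9542 (mod 35568).
  Combine with x ≡ 16 (mod 17); new modulus lcm = 604656.
    Write x = 9542 + 35568·t and substitute into x ≡ 16 (mod 17): 35568·t ≡ 16 − 9542 = -9526 (mod 17).
    Reduce coefficients mod 17: 4·t ≡ 11 (mod 17).
    The inverse of 4 mod 17 is 13 (since 4·13 = 52 = 3·17 + 1), so t ≡ 13·11 = 143 ≡ 7 (mod 17).
    Then x = 9542 + 35568·7 = 258518, valid modulo lcm(35568, 17) = 604656: x ≡ 258518 (mod 604656).
Verify against each original: 258518 mod 9 = 2, 258518 mod 19 = 4, 258518 mod 13 = 0, 258518 mod 16 = 6, 258518 mod 17 = 16.

x ≡ 258518 (mod 604656).


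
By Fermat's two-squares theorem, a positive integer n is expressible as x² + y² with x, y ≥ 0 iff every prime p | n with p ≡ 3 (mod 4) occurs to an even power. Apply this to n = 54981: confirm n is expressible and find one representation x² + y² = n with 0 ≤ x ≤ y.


Step 1: Factor n = 54981 = 3^2 · 41 · 149.
Step 2: Check the mod-4 condition on each prime factor: 3 ≡ 3 (mod 4), exponent 2 (must be even); 41 ≡ 1 (mod 4), exponent 1; 149 ≡ 1 (mod 4), exponent 1.
All primes ≡ 3 (mod 4) appear to even exponent (or don't appear), so by the two-squares theorem n IS expressible as a sum of two squares.
Step 3: Build a representation. Group n = k² · m with k = 3 and m = 41 · 149 = 6109 (a product of primes ≡ 1 (mod 4)); a representation of m scales to one of n via (k·x)² + (k·y)² = k²(x² + y²). Each prime p ≡ 1 (mod 4) is itself a sum of two squares; find a² by testing p − a² for a perfect square:
  41: 41 − 1² = 40, 41 − 2² = 37, 41 − 3² = 32, 41 − 4² = 25 = 5² ⇒ 41 = 4² + 5².
  149: 149 − 1² = 148, 149 − 2² = 145, 149 − 3² = 140, 149 − 4² = 133, 149 − 5² = 124, 149 − 6² = 113, 149 − 7² = 100 = 10² ⇒ 149 = 7² + 10².
  Combine using the Brahmagupta–Fibonacci identity (a² + b²)(c² + d²) = (ac − bd)² + (ad + bc)² = (ac + bd)² + (ad − bc)²:
  41 · 149 = 6109: from (4² + 5²)(7² + 10²), take (4·7 − 5·10, 4·10 + 5·7) = (28 − 50, 40 + 35) = (-22, 75); dropping signs (only squares matter) gives (22, 75); check 22² + 75² = 484 + 5625 = 6109 ✓.
  Scale by k = 3: (3·22, 3·75) = (66, 225).
Step 4: Order so x ≤ y and verify: 66² + 225² = 4356 + 50625 = 54981 = n. ✓

n = 54981 = 66² + 225² (one valid representation with x ≤ y).


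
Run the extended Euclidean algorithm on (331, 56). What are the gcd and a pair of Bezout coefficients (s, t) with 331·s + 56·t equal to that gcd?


Euclidean algorithm on (331, 56) — divide until remainder is 0:
  331 = 5 · 56 + 51
  56 = 1 · 51 + 5
  51 = 10 · 5 + 1
  5 = 5 · 1 + 0
gcd(331, 56) = 1.
Track Bezout coefficients alongside the remainders: start with r₀ = 331 = a·1 + b·0 (s = 1, t = 0) and r₁ = 56 = a·0 + b·1 (s = 0, t = 1); each new remainder r_{k+1} = r_{k-1} − q_k·r_k inherits s_{k+1} = s_{k-1} − q_k·s_k, t_{k+1} = t_{k-1} − q_k·t_k, so r_k = a·s_k + b·t_k at every step:
  q = 5: r = 51, s = 1 − 5·0 = 1, t = 0 − 5·1 = -5  (check: 331·1 + 56·(-5) = 51)
  q = 1: r = 5, s = 0 − 1·1 = -1, t = 1 − 1·(-5) = 6  (check: 331·(-1) + 56·6 = 5)
  q = 10: r = 1, s = 1 − 10·(-1) = 11, t = -5 − 10·6 = -65  (check: 331·11 + 56·(-65) = 1)
The row with r = 1 (the gcd) gives the Bezout coefficients s = 11, t = -65.
Result: 331 · (11) + 56 · (-65) = 1.

gcd(331, 56) = 1; s = 11, t = -65 (check: 331·11 + 56·(-65) = 1).


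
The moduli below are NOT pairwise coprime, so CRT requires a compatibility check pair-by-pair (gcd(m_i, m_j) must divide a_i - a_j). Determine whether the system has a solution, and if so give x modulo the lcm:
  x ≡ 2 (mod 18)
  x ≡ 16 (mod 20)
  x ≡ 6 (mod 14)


Moduli 18, 20, 14 are not pairwise coprime, so CRT works modulo lcm(m_i) when all pairwise compatibility conditions hold.
Pairwise compatibility: gcd(m_i, m_j) must divide a_i - a_j for every pair.
Merge one congruence at a time:
  Start: x ≡ 2 (mod 18).
  Combine with x ≡ 16 (mod 20): gcd(18, 20) = 2; 16 - 2 = 14, which IS divisible by 2, so compatible.
    Write x = 2 + 18·t and substitute into x ≡ 16 (mod 20): 18·t ≡ 16 − 2 = 14 (mod 20).
    Divide the congruence (and modulus) by g = 2: 9·t ≡ 7 (mod 10).
    The inverse of 9 mod 10 is 9 (since 9·9 = 81 = 8·10 + 1), so t ≡ 9·7 = 63 ≡ 3 (mod 10).
    Then x = 2 + 18·3 = 56, valid modulo lcm(18, 20) = 180: x ≡ 56 (mod 180).
  Combine with x ≡ 6 (mod 14): gcd(180, 14) = 2; 6 - 56 = -50, which IS divisible by 2, so compatible.
    Write x = 56 + 180·t and substitute into x ≡ 6 (mod 14): 180·t ≡ 6 − 56 = -50 (mod 14).
    Divide the congruence (and modulus) by g = 2: 90·t ≡ -25 (mod 7).
    Reduce coefficients mod 7: 6·t ≡ 3 (mod 7).
    The inverse of 6 mod 7 is 6 (since 6·6 = 36 = 5·7 + 1), so t ≡ 6·3 = 18 ≡ 4 (mod 7).
    Then x = 56 + 180·4 = 776, valid modulo lcm(180, 14) = 1260: x ≡ 776 (mod 1260).
Verify: 776 mod 18 = 2, 776 mod 20 = 16, 776 mod 14 = 6.

x ≡ 776 (mod 1260).


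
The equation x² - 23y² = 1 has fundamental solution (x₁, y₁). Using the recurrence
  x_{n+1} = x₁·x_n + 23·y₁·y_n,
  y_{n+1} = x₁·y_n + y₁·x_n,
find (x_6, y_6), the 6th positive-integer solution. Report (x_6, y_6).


Step 1: Find the fundamental solution (x₁, y₁) of x² - 23y² = 1.
  Expand √23 as a continued fraction. a₀ = ⌊√23⌋ = 4; iterate m_{k+1} = d_k·a_k − m_k, d_{k+1} = (23 − m_{k+1}²)/d_k, a_{k+1} = ⌊(a₀ + m_{k+1})/d_{k+1}⌋ (starting m₀ = 0, d₀ = 1), with convergents p_k = a_k·p_{k-1} + p_{k-2}, q_k = a_k·q_{k-1} + q_{k-2} (p₋₁ = 1, q₋₁ = 0):
  k = 0: a₀ = 4; p₀/q₀ = 4/1; p₀² − 23·q₀² = 16 − 23 = -7.
  k = 1: m = 4, d = 7, a = ⌊(4 + 4)/7⌋ = 1; p/q = (1·4 + 1)/(1·1 + 0) = 5/1; p² − 23·q² = 25 − 23 = 2.
  k = 2: m = 3, d = 2, a = ⌊(4 + 3)/2⌋ = 3; p/q = (3·5 + 4)/(3·1 + 1) = 19/4; p² − 23·q² = 361 − 368 = -7.
  k = 3: m = 3, d = 7, a = ⌊(4 + 3)/7⌋ = 1; p/q = (1·19 + 5)/(1·4 + 1) = 24/5; p² − 23·q² = 576 − 575 = 1.
  The first convergent with p² − 23·q² = 1 gives the fundamental solution (x₁, y₁) = (24, 5).
Step 2: Apply the recurrence (x_{n+1}, y_{n+1}) = (x₁x_n + 23y₁y_n, x₁y_n + y₁x_n) repeatedly.
  From (x_1, y_1) = (24, 5): x_2 = 24·24 + 23·5·5 = 1151; y_2 = 24·5 + 5·24 = 240.
  From (x_2, y_2) = (1151, 240): x_3 = 24·1151 + 23·5·240 = 55224; y_3 = 24·240 + 5·1151 = 11515.
  From (x_3, y_3) = (55224, 11515): x_4 = 24·55224 + 23·5·11515 = 2649601; y_4 = 24·11515 + 5·55224 = 552480.
  From (x_4, y_4) = (2649601, 552480): x_5 = 24·2649601 + 23·5·552480 = 127125624; y_5 = 24·552480 + 5·2649601 = 26507525.
  From (x_5, y_5) = (127125624, 26507525): x_6 = 24·127125624 + 23·5·26507525 = 6099380351; y_6 = 24·26507525 + 5·127125624 = 1271808720.
Step 3: Verify x_6² - 23·y_6² = 37202440666164883201 - 37202440666164883200 = 1 (should be 1). ✓

(x_1, y_1) = (24, 5); (x_6, y_6) = (6099380351, 1271808720).


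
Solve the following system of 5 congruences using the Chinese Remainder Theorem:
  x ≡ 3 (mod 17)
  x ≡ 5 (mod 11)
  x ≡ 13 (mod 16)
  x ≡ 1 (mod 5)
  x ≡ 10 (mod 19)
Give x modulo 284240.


Product of moduli M = 17 · 11 · 16 · 5 · 19 = 284240.
Merge one congruence at a time:
  Start: x ≡ 3 (mod 17).
  Combine with x ≡ 5 (mod 11); new modulus lcm = 187.
    Write x = 3 + 17·t and substitute into x ≡ 5 (mod 11): 17·t ≡ 5 − 3 = 2 (mod 11).
    Reduce coefficients mod 11: 6·t ≡ 2 (mod 11).
    The inverse of 6 mod 11 is 2 (since 6·2 = 12 = 1·11 + 1), so t ≡ 2·2 = 4 ≡ 4 (mod 11).
    Then x = 3 + 17·4 = 71, valid modulo lcm(17, 11) = 187: x ≡ 71 (mod 187).
  Combine with x ≡ 13 (mod 16); new modulus lcm = 2992.
    Write x = 71 + 187·t and substitute into x ≡ 13 (mod 16): 187·t ≡ 13 − 71 = -58 (mod 16).
    Reduce coefficients mod 16: 11·t ≡ 6 (mod 16).
    The inverse of 11 mod 16 is 3 (since 11·3 = 33 = 2·16 + 1), so t ≡ 3·6 = 18 ≡ 2 (mod 16).
    Then x = 71 + 187·2 = 445, valid modulo lcm(187, 16) = 2992: x ≡ 445 (mod 2992).
  Combine with x ≡ 1 (mod 5); new modulus lcm = 14960.
    Write x = 445 + 2992·t and substitute into x ≡ 1 (mod 5): 2992·t ≡ 1 − 445 = -444 (mod 5).
    Reduce coefficients mod 5: 2·t ≡ 1 (mod 5).
    The inverse of 2 mod 5 is 3 (since 2·3 = 6 = 1·5 + 1), so t ≡ 3·1 = 3 ≡ 3 (mod 5).
    Then x = 445 + 2992·3 = 9421, valid modulo lcm(2992, 5) = 14960: x ≡ 9421 (mod 14960).
  Combine with x ≡ 10 (mod 19); new modulus lcm = 284240.
    Write x = 9421 + 14960·t and substitute into x ≡ 10 (mod 19): 14960·t ≡ 10 − 9421 = -9411 (mod 19).
    Reduce coefficients mod 19: 7·t ≡ 13 (mod 19).
    The inverse of 7 mod 19 is 11 (since 7·11 = 77 = 4·19 + 1), so t ≡ 11·13 = 143 ≡ 10 (mod 19).
    Then x = 9421 + 14960·10 = 159021, valid modulo lcm(14960, 19) = 284240: x ≡ 159021 (mod 284240).
Verify against each original: 159021 mod 17 = 3, 159021 mod 11 = 5, 159021 mod 16 = 13, 159021 mod 5 = 1, 159021 mod 19 = 10.

x ≡ 159021 (mod 284240).
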